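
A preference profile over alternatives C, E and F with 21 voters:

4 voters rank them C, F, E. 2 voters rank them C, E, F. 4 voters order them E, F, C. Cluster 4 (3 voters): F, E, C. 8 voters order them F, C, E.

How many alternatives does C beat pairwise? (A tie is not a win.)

1

C against each rival (21 voters):
C vs E: 14 to 7, C.
C vs F: C preferred on 4+2 = 6 ballots; F wins 15–6.
C beats E; loses to F — 1 pairwise win.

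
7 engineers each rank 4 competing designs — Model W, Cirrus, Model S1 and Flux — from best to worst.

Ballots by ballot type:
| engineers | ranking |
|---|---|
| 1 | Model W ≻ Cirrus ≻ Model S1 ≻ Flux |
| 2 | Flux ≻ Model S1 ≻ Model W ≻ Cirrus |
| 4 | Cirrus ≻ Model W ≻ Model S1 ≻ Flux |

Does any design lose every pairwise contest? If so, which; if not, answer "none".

Head-to-head results (7 engineers):
Model W vs Cirrus: Model W preferred on 1+2 = 3 ballots; Cirrus wins 4–3.
Model W–Model S1: Model W 5–2.
Model W–Flux: Model W 5–2.
Cirrus vs Model S1: 1+4 = 5 for Cirrus, 2 for Model S1 — Cirrus by 5–2.
Cirrus vs Flux: Cirrus preferred on 1+4 = 5 ballots; Cirrus wins 5–2.
Model S1–Flux: Model S1 5–2.
Flux loses to every other design — it is the Condorcet loser.

Flux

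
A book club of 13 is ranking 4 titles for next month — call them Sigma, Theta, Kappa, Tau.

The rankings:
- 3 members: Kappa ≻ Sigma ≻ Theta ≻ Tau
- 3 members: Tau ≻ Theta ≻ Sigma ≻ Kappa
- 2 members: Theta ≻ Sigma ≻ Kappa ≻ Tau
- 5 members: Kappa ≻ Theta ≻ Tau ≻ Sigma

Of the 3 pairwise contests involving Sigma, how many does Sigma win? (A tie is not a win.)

Sigma against each rival (13 members):
Sigma–Theta: Theta 10–3.
Sigma vs Kappa: Kappa, 8–5.
Sigma vs Tau: Sigma preferred on 3+2 = 5 ballots; Tau wins 8–5.
Sigma beats no one; loses to Theta, Kappa, Tau — 0 pairwise wins.

0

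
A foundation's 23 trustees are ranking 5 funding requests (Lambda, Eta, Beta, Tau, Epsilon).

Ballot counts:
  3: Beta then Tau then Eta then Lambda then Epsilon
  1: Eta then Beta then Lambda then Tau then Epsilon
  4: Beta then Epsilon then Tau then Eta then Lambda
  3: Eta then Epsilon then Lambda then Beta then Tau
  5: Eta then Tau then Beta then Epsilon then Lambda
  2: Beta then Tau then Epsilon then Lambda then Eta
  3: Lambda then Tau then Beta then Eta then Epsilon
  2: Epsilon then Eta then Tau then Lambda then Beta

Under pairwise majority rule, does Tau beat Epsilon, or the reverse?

Ballots ranking Tau above Epsilon: 3 + 1 + 5 + 2 + 3 = 14.
Ballots ranking Epsilon above Tau: 23 − 14 = 9.
Tau wins the head-to-head 14–9.

Tau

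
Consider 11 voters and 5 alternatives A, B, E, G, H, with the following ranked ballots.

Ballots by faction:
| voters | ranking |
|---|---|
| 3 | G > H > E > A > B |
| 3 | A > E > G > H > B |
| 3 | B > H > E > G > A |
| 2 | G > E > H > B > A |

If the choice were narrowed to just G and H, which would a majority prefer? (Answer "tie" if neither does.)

Ballots ranking G above H: 3 + 3 + 2 = 8.
Ballots ranking H above G: 11 − 8 = 3.
G wins the head-to-head 8–3.

G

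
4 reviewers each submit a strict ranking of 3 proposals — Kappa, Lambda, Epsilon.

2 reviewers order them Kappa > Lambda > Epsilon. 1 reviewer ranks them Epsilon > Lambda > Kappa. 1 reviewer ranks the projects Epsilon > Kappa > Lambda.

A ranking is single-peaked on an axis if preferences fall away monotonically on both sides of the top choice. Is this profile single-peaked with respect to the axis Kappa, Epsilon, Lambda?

no

Axis positions: Kappa=1, Epsilon=2, Lambda=3.
Cluster 1: ranking walks positions 1-3-2; Lambda is ranked above Epsilon even though Epsilon lies between Lambda and the peak Kappa on the axis — preferences dip and rise again. Not single-peaked.
Cluster 2 (peak Epsilon at position 2): ranking walks positions 2-3-1, expanding outward from the peak — single-peaked.
Cluster 3 (peak Epsilon at position 2): ranking walks positions 2-1-3, expanding outward from the peak — single-peaked.
Cluster 1 violates single-peakedness, so the profile is not single-peaked on this axis.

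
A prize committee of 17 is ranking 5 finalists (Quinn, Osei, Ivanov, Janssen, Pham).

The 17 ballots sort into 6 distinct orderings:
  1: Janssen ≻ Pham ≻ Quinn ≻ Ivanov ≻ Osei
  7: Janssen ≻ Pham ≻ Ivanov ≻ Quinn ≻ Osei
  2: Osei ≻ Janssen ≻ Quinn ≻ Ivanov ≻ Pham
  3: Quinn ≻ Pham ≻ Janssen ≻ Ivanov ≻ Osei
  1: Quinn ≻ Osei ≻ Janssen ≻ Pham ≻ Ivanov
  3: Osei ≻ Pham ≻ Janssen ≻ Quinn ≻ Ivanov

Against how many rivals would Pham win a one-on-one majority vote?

3

Pham against each rival (17 jurors):
Pham vs Quinn: Pham wins 11–6.
Pham vs Osei: 1+7+3 = 11 for Pham, 6 for Osei — Pham by 11–6.
Pham vs Ivanov: Pham, 15–2.
Pham vs Janssen: Janssen wins 11–6.
Pham beats Quinn, Osei, Ivanov; loses to Janssen — 3 pairwise wins.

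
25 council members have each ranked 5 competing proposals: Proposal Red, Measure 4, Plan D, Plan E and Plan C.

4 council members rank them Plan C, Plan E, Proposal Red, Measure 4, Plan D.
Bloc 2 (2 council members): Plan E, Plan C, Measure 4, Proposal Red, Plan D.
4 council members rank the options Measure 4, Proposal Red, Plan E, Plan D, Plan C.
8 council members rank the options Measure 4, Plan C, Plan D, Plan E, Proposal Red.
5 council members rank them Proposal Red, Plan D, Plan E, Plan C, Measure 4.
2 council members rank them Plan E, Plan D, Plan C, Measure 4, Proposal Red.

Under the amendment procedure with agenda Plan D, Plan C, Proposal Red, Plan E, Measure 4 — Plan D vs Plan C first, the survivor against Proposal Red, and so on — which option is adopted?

Plan E

Round 1: Plan D vs Plan C — 11–14, Plan C advances.
Round 2: Plan C vs Proposal Red — 16–9, Plan C advances.
Round 3: Plan C vs Plan E — 12–13, Plan E advances.
Round 4: Plan E vs Measure 4 — 13–12, Plan E advances.
Plan E survives the agenda.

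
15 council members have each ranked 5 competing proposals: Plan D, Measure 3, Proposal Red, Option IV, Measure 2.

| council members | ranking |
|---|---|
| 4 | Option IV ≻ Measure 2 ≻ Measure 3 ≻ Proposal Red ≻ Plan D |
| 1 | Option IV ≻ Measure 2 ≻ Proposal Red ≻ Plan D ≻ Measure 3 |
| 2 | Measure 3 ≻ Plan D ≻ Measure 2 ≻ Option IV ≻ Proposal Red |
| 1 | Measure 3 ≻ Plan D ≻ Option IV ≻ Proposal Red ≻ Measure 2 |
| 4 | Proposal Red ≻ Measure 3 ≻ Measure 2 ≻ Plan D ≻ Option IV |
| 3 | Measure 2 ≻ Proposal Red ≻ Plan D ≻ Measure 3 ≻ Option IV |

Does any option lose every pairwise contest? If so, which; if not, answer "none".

none

Pairwise majorities:
Plan D vs Measure 3: Measure 3, 11–4.
Plan D vs Proposal Red: Plan D preferred on 2+1 = 3 ballots; Proposal Red wins 12–3.
Plan D vs Option IV: Plan D preferred on 2+1+4+3 = 10 ballots; Plan D wins 10–5.
Plan D–Measure 2: Measure 2 12–3.
Measure 3 vs Proposal Red: 4+2+1 = 7 for Measure 3, 8 for Proposal Red — Proposal Red by 8–7.
Measure 3 vs Option IV: Measure 3 wins 10–5.
Measure 3 vs Measure 2: Measure 3 preferred on 2+1+4 = 7 ballots; Measure 2 wins 8–7.
Proposal Red vs Option IV: Proposal Red is ranked higher on 4+3 = 7 ballots, Option IV on 8. Option IV wins 8–7.
Proposal Red vs Measure 2: Proposal Red is ranked higher on 1+4 = 5 ballots, Measure 2 on 10. Measure 2 wins 10–5.
Option IV vs Measure 2: Option IV preferred on 4+1+1 = 6 ballots; Measure 2 wins 9–6.
Each option has at least one pairwise win (Plan D beats Option IV; Measure 3 beats Plan D; Proposal Red beats Plan D; Option IV beats Proposal Red; Measure 2 beats Plan D) — no Condorcet loser.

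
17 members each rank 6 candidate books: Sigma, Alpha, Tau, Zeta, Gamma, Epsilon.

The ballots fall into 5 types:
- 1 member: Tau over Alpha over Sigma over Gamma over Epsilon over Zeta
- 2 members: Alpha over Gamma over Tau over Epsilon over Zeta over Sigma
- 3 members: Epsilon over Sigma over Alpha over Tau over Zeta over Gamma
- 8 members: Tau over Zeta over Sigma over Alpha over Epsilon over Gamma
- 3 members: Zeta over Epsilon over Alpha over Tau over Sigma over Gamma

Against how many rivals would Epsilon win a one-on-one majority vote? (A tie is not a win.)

1

Epsilon against each rival (17 members):
Epsilon vs Sigma: Sigma wins 9–8.
Epsilon vs Alpha: Alpha wins 11–6.
Epsilon vs Tau: Epsilon preferred on 3+3 = 6 ballots; Tau wins 11–6.
Epsilon–Zeta: Zeta 11–6.
Epsilon vs Gamma: Epsilon is ranked higher on 3+8+3 = 14 ballots, Gamma on 3. Epsilon wins 14–3.
Epsilon beats Gamma; loses to Sigma, Alpha, Tau, Zeta — 1 pairwise win.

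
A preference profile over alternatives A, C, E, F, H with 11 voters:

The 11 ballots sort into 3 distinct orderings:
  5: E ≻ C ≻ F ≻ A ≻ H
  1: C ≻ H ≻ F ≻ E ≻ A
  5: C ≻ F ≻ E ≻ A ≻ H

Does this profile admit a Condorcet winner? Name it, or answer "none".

Pairwise majorities:
A vs C: 0 to 11, C.
A vs E: A preferred on 0 ballots; E wins 11–0.
A vs F: A preferred on 0 ballots; F wins 11–0.
A vs H: A, 10–1.
C vs E: C, 6–5.
C vs F: C preferred on 5+1+5 = 11 ballots; C wins 11–0.
C vs H: C, 11–0.
E vs F: F wins 6–5.
E vs H: E wins 10–1.
F vs H: F wins 10–1.
C wins every pairwise contest, so C is the Condorcet winner.

C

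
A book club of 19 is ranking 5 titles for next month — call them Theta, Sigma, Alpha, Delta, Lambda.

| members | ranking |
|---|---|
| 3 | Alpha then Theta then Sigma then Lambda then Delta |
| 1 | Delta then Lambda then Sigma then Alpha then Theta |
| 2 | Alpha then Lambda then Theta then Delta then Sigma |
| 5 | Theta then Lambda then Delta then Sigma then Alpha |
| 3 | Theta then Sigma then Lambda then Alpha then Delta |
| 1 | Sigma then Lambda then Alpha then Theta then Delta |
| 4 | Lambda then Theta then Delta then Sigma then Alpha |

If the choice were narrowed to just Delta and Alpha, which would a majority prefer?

Delta

Ballots ranking Delta above Alpha: 1 + 5 + 4 = 10.
Ballots ranking Alpha above Delta: 19 − 10 = 9.
Delta wins the head-to-head 10–9.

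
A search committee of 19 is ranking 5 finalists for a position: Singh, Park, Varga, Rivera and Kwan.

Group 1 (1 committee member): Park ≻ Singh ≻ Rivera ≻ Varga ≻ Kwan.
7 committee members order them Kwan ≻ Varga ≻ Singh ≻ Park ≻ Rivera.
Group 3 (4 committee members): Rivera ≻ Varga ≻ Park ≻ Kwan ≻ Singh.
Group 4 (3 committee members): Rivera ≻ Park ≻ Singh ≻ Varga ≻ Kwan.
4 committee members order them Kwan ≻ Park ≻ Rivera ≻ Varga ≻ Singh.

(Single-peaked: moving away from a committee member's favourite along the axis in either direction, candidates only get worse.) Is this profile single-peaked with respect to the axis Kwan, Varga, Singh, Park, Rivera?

Axis positions: Kwan=1, Varga=2, Singh=3, Park=4, Rivera=5.
Group 1 (peak Park at position 4): ranking walks positions 4-3-5-2-1, expanding outward from the peak — single-peaked.
Group 2 (peak Kwan at position 1): ranking walks positions 1-2-3-4-5, expanding outward from the peak — single-peaked.
Group 3: ranking walks positions 5-2-4-1-3; Varga is ranked above Park even though Park lies between Varga and the peak Rivera on the axis — preferences dip and rise again. Not single-peaked.
Group 4 (peak Rivera at position 5): ranking walks positions 5-4-3-2-1, expanding outward from the peak — single-peaked.
Group 5: ranking walks positions 1-4-5-2-3; Park is ranked above Varga even though Varga lies between Park and the peak Kwan on the axis — preferences dip and rise again. Not single-peaked.
Group 3 violates single-peakedness, so the profile is not single-peaked on this axis.

no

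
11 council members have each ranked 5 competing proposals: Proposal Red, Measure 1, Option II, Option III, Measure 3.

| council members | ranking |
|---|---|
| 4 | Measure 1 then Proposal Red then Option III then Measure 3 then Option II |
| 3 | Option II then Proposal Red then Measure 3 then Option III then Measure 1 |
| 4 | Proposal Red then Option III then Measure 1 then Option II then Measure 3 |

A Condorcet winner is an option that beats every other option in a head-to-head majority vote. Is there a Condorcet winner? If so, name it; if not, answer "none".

Proposal Red

Pairwise majorities:
Proposal Red vs Measure 1: 7 to 4, Proposal Red.
Proposal Red vs Option II: Proposal Red preferred on 4+4 = 8 ballots; Proposal Red wins 8–3.
Proposal Red vs Option III: 4+3+4 = 11 for Proposal Red, 0 for Option III — Proposal Red by 11–0.
Proposal Red vs Measure 3: Proposal Red preferred on 4+3+4 = 11 ballots; Proposal Red wins 11–0.
Measure 1 vs Option II: Measure 1 preferred on 4+4 = 8 ballots; Measure 1 wins 8–3.
Measure 1 vs Option III: 4 to 7, Option III.
Measure 1 vs Measure 3: 8 to 3, Measure 1.
Option II vs Option III: 3 to 8, Option III.
Option II vs Measure 3: Option II is ranked higher on 3+4 = 7 ballots, Measure 3 on 4. Option II wins 7–4.
Option III vs Measure 3: Option III preferred on 4+4 = 8 ballots; Option III wins 8–3.
Only Proposal Red has no losses; Proposal Red is the Condorcet winner.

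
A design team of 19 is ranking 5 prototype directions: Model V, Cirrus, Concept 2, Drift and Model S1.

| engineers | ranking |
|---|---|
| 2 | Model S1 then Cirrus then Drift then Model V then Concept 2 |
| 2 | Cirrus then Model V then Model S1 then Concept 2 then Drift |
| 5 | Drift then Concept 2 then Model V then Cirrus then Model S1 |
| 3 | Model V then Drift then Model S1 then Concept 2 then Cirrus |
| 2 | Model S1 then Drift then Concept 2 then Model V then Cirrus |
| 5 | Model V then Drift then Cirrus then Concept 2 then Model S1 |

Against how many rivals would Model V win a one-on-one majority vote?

Model V against each rival (19 engineers):
Model V vs Cirrus: 5+3+2+5 = 15 for Model V, 4 for Cirrus — Model V by 15–4.
Model V vs Concept 2: 2+2+3+5 = 12 for Model V, 7 for Concept 2 — Model V by 12–7.
Model V vs Drift: 2+3+5 = 10 for Model V, 9 for Drift — Model V by 10–9.
Model V vs Model S1: Model V preferred on 2+5+3+5 = 15 ballots; Model V wins 15–4.
Model V beats Cirrus, Concept 2, Drift, Model S1 — 4 pairwise wins.

4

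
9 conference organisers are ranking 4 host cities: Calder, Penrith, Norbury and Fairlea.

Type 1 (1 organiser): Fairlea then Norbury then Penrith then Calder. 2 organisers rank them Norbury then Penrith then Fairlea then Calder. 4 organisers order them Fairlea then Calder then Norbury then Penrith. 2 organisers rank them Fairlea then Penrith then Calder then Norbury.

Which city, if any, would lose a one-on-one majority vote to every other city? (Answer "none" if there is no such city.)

none

Pairwise majorities:
Calder vs Penrith: Calder preferred on 4 ballots; Penrith wins 5–4.
Calder vs Norbury: 4+2 = 6 for Calder, 3 for Norbury — Calder by 6–3.
Calder vs Fairlea: Fairlea wins 9–0.
Penrith vs Norbury: Norbury wins 7–2.
Penrith vs Fairlea: 2 for Penrith, 7 for Fairlea — Fairlea by 7–2.
Norbury vs Fairlea: Norbury is ranked higher on 2 ballots, Fairlea on 7. Fairlea wins 7–2.
Each city has at least one pairwise win (Calder beats Norbury; Penrith beats Calder; Norbury beats Penrith; Fairlea beats Calder) — no Condorcet loser.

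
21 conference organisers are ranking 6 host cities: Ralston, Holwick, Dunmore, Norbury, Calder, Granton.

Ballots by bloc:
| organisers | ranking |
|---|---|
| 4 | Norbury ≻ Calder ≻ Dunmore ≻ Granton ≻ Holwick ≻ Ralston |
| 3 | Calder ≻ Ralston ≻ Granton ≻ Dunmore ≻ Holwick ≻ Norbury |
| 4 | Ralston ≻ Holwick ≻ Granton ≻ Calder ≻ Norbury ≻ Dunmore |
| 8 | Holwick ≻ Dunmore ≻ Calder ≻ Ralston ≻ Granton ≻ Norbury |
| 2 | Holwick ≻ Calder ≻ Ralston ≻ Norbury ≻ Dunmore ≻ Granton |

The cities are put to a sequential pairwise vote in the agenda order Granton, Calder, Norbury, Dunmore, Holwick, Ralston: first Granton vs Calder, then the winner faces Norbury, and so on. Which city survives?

Holwick

Round 1: Granton vs Calder — 4–17, Calder advances.
Round 2: Calder vs Norbury — 17–4, Calder advances.
Round 3: Calder vs Dunmore — 13–8, Calder advances.
Round 4: Calder vs Holwick — 7–14, Holwick advances.
Round 5: Holwick vs Ralston — 14–7, Holwick advances.
Holwick survives the agenda.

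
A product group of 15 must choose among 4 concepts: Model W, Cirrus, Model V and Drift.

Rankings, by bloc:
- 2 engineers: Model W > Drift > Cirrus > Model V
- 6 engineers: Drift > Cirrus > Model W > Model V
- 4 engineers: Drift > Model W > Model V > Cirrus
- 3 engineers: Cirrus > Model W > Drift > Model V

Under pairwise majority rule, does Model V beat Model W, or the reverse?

Model W

No ballot ranks Model V above Model W: 0.
Ballots ranking Model W above Model V: 15 − 0 = 15.
Model W wins the head-to-head 15–0.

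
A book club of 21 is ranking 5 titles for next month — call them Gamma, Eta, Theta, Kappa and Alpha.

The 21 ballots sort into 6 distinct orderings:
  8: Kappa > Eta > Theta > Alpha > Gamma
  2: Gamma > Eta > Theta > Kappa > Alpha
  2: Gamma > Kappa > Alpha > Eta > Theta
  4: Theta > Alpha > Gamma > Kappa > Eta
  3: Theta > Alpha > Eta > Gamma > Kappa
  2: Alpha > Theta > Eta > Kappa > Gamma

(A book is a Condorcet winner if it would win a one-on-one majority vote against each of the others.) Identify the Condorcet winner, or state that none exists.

Check each pair by majority over 21 ballots:
Gamma vs Eta: 2+2+4 = 8 for Gamma, 13 for Eta — Eta by 13–8.
Gamma vs Theta: 2+2 = 4 for Gamma, 17 for Theta — Theta by 17–4.
Gamma vs Kappa: Gamma preferred on 2+2+4+3 = 11 ballots; Gamma wins 11–10.
Gamma vs Alpha: Gamma preferred on 2+2 = 4 ballots; Alpha wins 17–4.
Eta vs Theta: 8+2+2 = 12 for Eta, 9 for Theta — Eta by 12–9.
Eta vs Kappa: 2+3+2 = 7 for Eta, 14 for Kappa — Kappa by 14–7.
Eta vs Alpha: 8+2 = 10 for Eta, 11 for Alpha — Alpha by 11–10.
Theta vs Kappa: 2+4+3+2 = 11 for Theta, 10 for Kappa — Theta by 11–10.
Theta vs Alpha: Theta is ranked higher on 8+2+4+3 = 17 ballots, Alpha on 4. Theta wins 17–4.
Kappa vs Alpha: 12 to 9, Kappa.
Each book drops at least one matchup (Gamma loses to Eta; Eta loses to Kappa; Theta loses to Eta; Kappa loses to Gamma; Alpha loses to Theta); the cycle Gamma → Kappa → Eta → Gamma rules out a Condorcet winner.

none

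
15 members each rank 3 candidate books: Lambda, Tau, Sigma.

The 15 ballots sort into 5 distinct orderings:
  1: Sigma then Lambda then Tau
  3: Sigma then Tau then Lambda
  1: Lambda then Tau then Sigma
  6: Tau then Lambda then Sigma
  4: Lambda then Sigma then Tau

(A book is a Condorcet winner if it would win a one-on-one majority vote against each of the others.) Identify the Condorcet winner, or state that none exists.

Head-to-head results (15 members):
Lambda vs Tau: Lambda is ranked higher on 1+1+4 = 6 ballots, Tau on 9. Tau wins 9–6.
Lambda vs Sigma: Lambda, 11–4.
Tau–Sigma: Sigma 8–7.
Each book drops at least one matchup (Lambda loses to Tau; Tau loses to Sigma; Sigma loses to Lambda); the cycle Lambda > Sigma > Tau > Lambda rules out a Condorcet winner.

none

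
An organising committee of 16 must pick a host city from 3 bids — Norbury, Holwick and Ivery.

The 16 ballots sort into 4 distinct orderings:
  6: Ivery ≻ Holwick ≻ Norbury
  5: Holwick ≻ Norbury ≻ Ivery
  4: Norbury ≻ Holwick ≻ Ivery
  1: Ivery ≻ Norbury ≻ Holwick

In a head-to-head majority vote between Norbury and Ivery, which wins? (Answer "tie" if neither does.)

Ballots ranking Norbury above Ivery: 5 + 4 = 9.
Ballots ranking Ivery above Norbury: 16 − 9 = 7.
Norbury wins the head-to-head 9–7.

Norbury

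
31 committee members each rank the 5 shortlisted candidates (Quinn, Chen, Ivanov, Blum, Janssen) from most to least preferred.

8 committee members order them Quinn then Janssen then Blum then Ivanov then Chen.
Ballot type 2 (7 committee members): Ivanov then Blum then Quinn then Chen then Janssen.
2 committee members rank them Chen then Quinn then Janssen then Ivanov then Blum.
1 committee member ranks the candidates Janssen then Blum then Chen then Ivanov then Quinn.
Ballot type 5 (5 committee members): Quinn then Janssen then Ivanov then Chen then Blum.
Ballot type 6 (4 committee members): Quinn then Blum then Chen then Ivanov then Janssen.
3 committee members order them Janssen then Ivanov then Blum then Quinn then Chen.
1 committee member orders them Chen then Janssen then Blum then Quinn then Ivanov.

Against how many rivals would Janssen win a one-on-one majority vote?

3

Janssen against each rival (31 committee members):
Janssen vs Quinn: Quinn wins 26–5.
Janssen vs Chen: Janssen wins 17–14.
Janssen vs Ivanov: Janssen preferred on 8+2+1+5+3+1 = 20 ballots; Janssen wins 20–11.
Janssen vs Blum: 8+2+1+5+3+1 = 20 for Janssen, 11 for Blum — Janssen by 20–11.
Janssen beats Chen, Ivanov, Blum; loses to Quinn — 3 pairwise wins.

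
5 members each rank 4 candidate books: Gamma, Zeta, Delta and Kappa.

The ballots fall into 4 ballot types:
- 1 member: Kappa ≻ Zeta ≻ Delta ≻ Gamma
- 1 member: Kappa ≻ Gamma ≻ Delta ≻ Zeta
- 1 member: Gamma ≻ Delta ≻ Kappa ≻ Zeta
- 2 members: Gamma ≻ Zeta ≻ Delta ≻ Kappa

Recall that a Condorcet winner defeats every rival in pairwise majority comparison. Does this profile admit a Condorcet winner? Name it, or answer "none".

Check each pair by majority over 5 ballots:
Gamma vs Zeta: 4 to 1, Gamma.
Gamma vs Delta: 4 to 1, Gamma.
Gamma vs Kappa: Gamma is ranked higher on 1+2 = 3 ballots, Kappa on 2. Gamma wins 3–2.
Zeta vs Delta: 3 to 2, Zeta.
Zeta vs Kappa: 2 for Zeta, 3 for Kappa — Kappa by 3–2.
Delta vs Kappa: Delta preferred on 1+2 = 3 ballots; Delta wins 3–2.
Gamma beats each of Zeta, Delta, Kappa — Gamma is the Condorcet winner.

Gamma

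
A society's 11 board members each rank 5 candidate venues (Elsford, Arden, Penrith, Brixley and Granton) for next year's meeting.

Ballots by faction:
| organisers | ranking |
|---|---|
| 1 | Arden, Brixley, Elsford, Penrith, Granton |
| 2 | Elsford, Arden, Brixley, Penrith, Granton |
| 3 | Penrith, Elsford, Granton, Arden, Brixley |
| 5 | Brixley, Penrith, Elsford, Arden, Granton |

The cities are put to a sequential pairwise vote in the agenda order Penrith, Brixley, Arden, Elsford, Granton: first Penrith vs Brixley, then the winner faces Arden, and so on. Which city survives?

Round 1: Penrith vs Brixley — 3–8, Brixley advances.
Round 2: Brixley vs Arden — 5–6, Arden advances.
Round 3: Arden vs Elsford — 1–10, Elsford advances.
Round 4: Elsford vs Granton — 11–0, Elsford advances.
The agenda winner is Elsford.

Elsford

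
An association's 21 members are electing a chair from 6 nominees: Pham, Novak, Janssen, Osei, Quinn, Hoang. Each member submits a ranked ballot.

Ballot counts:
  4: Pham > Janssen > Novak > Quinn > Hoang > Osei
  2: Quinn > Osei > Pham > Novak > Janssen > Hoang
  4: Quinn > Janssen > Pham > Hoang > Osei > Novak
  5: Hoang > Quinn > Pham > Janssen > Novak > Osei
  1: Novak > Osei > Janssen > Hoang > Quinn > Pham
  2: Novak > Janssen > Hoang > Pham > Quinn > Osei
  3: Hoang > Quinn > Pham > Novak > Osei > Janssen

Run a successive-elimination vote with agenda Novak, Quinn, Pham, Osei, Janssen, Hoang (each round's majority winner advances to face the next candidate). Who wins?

Hoang

Round 1: Novak vs Quinn — 7–14, Quinn advances.
Round 2: Quinn vs Pham — 15–6, Quinn advances.
Round 3: Quinn vs Osei — 20–1, Quinn advances.
Round 4: Quinn vs Janssen — 14–7, Quinn advances.
Round 5: Quinn vs Hoang — 10–11, Hoang advances.
The agenda winner is Hoang.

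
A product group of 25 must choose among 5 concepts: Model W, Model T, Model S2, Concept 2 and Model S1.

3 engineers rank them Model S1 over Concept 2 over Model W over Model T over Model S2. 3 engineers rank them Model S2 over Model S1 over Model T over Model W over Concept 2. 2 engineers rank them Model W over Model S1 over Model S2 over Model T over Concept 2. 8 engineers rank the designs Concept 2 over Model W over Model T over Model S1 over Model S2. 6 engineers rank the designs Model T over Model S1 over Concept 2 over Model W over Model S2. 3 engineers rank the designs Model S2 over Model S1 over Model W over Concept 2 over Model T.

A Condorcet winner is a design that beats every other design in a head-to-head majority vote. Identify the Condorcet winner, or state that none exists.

Head-to-head results (25 engineers):
Model W–Model T: Model W 16–9.
Model W vs Model S2: Model W, 19–6.
Model W vs Concept 2: Concept 2 wins 17–8.
Model W–Model S1: Model S1 15–10.
Model T vs Model S2: Model T, 17–8.
Model T vs Concept 2: Concept 2 wins 14–11.
Model T vs Model S1: Model T wins 14–11.
Model S2 vs Concept 2: Concept 2 wins 17–8.
Model S2 vs Model S1: Model S1 wins 19–6.
Concept 2 vs Model S1: Model S1 wins 17–8.
Every design loses at least once (Model W loses to Concept 2; Model T loses to Model W; Model S2 loses to Model W; Concept 2 loses to Model S1; Model S1 loses to Model T). The majority relation contains the cycle Model W → Model T → Model S1 → Model W, so there is no Condorcet winner.

none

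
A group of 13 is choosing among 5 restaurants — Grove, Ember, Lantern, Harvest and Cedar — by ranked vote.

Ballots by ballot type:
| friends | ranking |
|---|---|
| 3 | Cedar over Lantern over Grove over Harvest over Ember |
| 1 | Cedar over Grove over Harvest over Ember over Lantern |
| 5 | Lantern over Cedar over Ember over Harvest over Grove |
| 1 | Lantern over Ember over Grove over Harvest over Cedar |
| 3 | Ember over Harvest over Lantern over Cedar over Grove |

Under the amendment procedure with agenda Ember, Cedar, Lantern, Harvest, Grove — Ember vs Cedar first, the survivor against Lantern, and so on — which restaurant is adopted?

Round 1: Ember vs Cedar — 4–9, Cedar advances.
Round 2: Cedar vs Lantern — 4–9, Lantern advances.
Round 3: Lantern vs Harvest — 9–4, Lantern advances.
Round 4: Lantern vs Grove — 12–1, Lantern advances.
The agenda winner is Lantern.

Lantern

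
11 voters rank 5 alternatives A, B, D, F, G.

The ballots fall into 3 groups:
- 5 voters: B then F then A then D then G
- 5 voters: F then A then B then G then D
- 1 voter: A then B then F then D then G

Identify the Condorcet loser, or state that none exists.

Head-to-head results (11 voters):
A vs B: A is ranked higher on 5+1 = 6 ballots, B on 5. A wins 6–5.
A vs D: A preferred on 5+5+1 = 11 ballots; A wins 11–0.
A vs F: F, 10–1.
A vs G: A, 11–0.
B vs D: 5+5+1 = 11 for B, 0 for D — B by 11–0.
B vs F: B wins 6–5.
B vs G: B wins 11–0.
D vs F: F, 11–0.
D vs G: 6 to 5, D.
F vs G: F preferred on 5+5+1 = 11 ballots; F wins 11–0.
G is beaten in every head-to-head and is the Condorcet loser.

G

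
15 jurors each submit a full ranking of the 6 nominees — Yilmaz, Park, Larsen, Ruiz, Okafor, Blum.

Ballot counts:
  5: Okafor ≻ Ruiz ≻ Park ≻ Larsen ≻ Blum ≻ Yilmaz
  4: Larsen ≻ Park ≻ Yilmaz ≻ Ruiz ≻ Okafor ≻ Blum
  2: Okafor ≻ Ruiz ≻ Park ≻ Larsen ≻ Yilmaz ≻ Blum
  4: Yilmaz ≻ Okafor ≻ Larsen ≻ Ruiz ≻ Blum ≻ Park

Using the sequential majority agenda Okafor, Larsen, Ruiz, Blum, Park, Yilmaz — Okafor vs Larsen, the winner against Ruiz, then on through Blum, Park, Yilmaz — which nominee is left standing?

Round 1: Okafor vs Larsen — 11–4, Okafor advances.
Round 2: Okafor vs Ruiz — 11–4, Okafor advances.
Round 3: Okafor vs Blum — 15–0, Okafor advances.
Round 4: Okafor vs Park — 11–4, Okafor advances.
Round 5: Okafor vs Yilmaz — 7–8, Yilmaz advances.
The agenda winner is Yilmaz.

Yilmaz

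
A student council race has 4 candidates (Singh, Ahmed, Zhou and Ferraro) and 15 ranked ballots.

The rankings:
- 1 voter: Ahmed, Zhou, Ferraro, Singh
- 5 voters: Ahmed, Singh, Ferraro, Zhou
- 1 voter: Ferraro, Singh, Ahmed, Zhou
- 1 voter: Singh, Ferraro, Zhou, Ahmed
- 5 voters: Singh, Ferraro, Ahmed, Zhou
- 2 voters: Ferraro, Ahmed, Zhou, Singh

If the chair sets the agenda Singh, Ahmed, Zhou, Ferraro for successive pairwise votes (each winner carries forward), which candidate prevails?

Ferraro

Round 1: Singh vs Ahmed — 7–8, Ahmed advances.
Round 2: Ahmed vs Zhou — 14–1, Ahmed advances.
Round 3: Ahmed vs Ferraro — 6–9, Ferraro advances.
The agenda winner is Ferraro.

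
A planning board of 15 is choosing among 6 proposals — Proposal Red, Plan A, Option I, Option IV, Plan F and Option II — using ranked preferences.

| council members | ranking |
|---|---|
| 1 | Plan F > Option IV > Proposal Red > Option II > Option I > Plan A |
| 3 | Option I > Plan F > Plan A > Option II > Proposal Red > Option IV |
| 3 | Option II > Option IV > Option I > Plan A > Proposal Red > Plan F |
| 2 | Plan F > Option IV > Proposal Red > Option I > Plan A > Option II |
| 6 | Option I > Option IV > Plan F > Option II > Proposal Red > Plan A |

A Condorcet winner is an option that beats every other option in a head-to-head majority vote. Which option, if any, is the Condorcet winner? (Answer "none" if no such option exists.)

Option I

Check each pair by majority over 15 ballots:
Proposal Red vs Plan A: Proposal Red is ranked higher on 1+2+6 = 9 ballots, Plan A on 6. Proposal Red wins 9–6.
Proposal Red vs Option I: 1+2 = 3 for Proposal Red, 12 for Option I — Option I by 12–3.
Proposal Red vs Option IV: Proposal Red preferred on 3 ballots; Option IV wins 12–3.
Proposal Red vs Plan F: Proposal Red is ranked higher on 3 ballots, Plan F on 12. Plan F wins 12–3.
Proposal Red vs Option II: 3 to 12, Option II.
Plan A vs Option I: Plan A is ranked higher on 0 ballots, Option I on 15. Option I wins 15–0.
Plan A vs Option IV: Plan A is ranked higher on 3 ballots, Option IV on 12. Option IV wins 12–3.
Plan A vs Plan F: 3 for Plan A, 12 for Plan F — Plan F by 12–3.
Plan A vs Option II: Plan A preferred on 3+2 = 5 ballots; Option II wins 10–5.
Option I vs Option IV: Option I preferred on 3+6 = 9 ballots; Option I wins 9–6.
Option I vs Plan F: 12 to 3, Option I.
Option I vs Option II: Option I preferred on 3+2+6 = 11 ballots; Option I wins 11–4.
Option IV vs Plan F: Option IV preferred on 3+6 = 9 ballots; Option IV wins 9–6.
Option IV vs Option II: Option IV is ranked higher on 1+2+6 = 9 ballots, Option II on 6. Option IV wins 9–6.
Plan F vs Option II: Plan F is ranked higher on 1+3+2+6 = 12 ballots, Option II on 3. Plan F wins 12–3.
Option I defeats every rival head-to-head and is the Condorcet winner.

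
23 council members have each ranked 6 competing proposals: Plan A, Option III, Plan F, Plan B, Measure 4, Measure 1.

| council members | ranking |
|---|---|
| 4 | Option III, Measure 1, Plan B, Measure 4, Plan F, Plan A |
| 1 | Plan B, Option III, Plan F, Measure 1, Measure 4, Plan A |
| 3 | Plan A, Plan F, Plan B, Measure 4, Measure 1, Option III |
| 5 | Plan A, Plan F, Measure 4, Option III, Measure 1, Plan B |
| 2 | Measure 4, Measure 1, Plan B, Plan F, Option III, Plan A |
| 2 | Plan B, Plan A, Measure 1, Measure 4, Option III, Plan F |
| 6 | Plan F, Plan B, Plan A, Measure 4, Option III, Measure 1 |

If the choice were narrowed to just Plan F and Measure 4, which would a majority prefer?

Plan F

Ballots ranking Plan F above Measure 4: 1 + 3 + 5 + 6 = 15.
Ballots ranking Measure 4 above Plan F: 23 − 15 = 8.
Plan F wins the head-to-head 15–8.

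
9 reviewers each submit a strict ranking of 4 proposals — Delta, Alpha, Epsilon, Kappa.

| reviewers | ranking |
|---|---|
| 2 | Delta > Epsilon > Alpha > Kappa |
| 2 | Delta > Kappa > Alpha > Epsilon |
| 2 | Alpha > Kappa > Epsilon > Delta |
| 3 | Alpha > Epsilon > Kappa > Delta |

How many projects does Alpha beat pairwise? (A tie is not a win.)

3

Alpha against each rival (9 reviewers):
Alpha vs Delta: 5 to 4, Alpha.
Alpha vs Epsilon: 2+2+3 = 7 for Alpha, 2 for Epsilon — Alpha by 7–2.
Alpha vs Kappa: Alpha is ranked higher on 2+2+3 = 7 ballots, Kappa on 2. Alpha wins 7–2.
Alpha beats Delta, Epsilon, Kappa — 3 pairwise wins.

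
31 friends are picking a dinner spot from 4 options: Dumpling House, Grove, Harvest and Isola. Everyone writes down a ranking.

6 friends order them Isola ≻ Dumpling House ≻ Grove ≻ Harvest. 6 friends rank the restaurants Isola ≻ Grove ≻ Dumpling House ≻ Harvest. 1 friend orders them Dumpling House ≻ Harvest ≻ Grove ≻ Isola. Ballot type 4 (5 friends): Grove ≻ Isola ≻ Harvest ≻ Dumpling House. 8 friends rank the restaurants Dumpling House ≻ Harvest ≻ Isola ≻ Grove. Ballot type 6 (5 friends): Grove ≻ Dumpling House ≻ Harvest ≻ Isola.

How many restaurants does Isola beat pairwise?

3

Isola against each rival (31 friends):
Isola vs Dumpling House: 17 to 14, Isola.
Isola vs Grove: 6+6+8 = 20 for Isola, 11 for Grove — Isola by 20–11.
Isola vs Harvest: Isola preferred on 6+6+5 = 17 ballots; Isola wins 17–14.
Isola beats Dumpling House, Grove, Harvest — 3 pairwise wins.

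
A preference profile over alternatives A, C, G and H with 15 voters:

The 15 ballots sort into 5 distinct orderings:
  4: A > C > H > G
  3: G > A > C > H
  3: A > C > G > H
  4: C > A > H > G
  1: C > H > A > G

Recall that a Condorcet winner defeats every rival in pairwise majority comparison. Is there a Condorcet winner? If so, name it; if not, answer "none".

Check each pair by majority over 15 ballots:
A vs C: 10 to 5, A.
A vs G: 4+3+4+1 = 12 for A, 3 for G — A by 12–3.
A vs H: A preferred on 4+3+3+4 = 14 ballots; A wins 14–1.
C vs G: C preferred on 4+3+4+1 = 12 ballots; C wins 12–3.
C vs H: 15 to 0, C.
G vs H: G is ranked higher on 3+3 = 6 ballots, H on 9. H wins 9–6.
A wins every pairwise contest, so A is the Condorcet winner.

A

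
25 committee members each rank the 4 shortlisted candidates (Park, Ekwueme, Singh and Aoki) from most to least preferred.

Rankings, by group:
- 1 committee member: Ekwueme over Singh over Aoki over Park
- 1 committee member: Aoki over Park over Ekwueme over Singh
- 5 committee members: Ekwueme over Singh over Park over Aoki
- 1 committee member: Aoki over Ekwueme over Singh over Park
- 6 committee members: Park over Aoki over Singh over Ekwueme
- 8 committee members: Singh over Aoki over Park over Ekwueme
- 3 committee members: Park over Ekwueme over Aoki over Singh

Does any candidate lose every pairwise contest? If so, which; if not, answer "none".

Pairwise majorities:
Park vs Ekwueme: Park, 18–7.
Park vs Singh: Singh, 15–10.
Park–Aoki: Park 14–11.
Ekwueme vs Singh: Singh, 14–11.
Ekwueme vs Aoki: Ekwueme is ranked higher on 1+5+3 = 9 ballots, Aoki on 16. Aoki wins 16–9.
Singh vs Aoki: Singh, 14–11.
Ekwueme is beaten in every head-to-head and is the Condorcet loser.

Ekwueme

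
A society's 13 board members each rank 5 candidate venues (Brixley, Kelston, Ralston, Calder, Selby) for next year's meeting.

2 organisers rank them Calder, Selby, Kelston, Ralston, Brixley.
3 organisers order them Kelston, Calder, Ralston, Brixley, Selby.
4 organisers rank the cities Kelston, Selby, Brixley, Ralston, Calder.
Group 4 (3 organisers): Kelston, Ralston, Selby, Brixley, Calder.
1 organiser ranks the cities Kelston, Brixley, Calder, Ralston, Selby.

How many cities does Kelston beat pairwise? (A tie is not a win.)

Kelston against each rival (13 organisers):
Kelston vs Brixley: 2+3+4+3+1 = 13 for Kelston, 0 for Brixley — Kelston by 13–0.
Kelston vs Ralston: Kelston preferred on 2+3+4+3+1 = 13 ballots; Kelston wins 13–0.
Kelston vs Calder: Kelston wins 11–2.
Kelston vs Selby: 11 to 2, Kelston.
Kelston beats Brixley, Ralston, Calder, Selby — 4 pairwise wins.

4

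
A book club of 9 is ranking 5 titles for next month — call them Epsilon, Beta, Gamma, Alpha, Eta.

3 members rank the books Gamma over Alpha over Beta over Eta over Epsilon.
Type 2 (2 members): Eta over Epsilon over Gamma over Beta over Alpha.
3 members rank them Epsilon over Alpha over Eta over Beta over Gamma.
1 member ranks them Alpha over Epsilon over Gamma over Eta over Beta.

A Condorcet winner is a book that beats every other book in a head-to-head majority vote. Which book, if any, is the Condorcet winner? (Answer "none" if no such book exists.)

Pairwise majorities:
Epsilon vs Beta: Epsilon, 6–3.
Epsilon vs Gamma: Epsilon, 6–3.
Epsilon–Alpha: Epsilon 5–4.
Epsilon vs Eta: Eta, 5–4.
Beta vs Gamma: Gamma wins 6–3.
Beta vs Alpha: Alpha, 7–2.
Beta vs Eta: Eta, 6–3.
Gamma vs Alpha: Gamma wins 5–4.
Gamma–Eta: Eta 5–4.
Alpha–Eta: Alpha 7–2.
No book is unbeaten: Epsilon loses to Eta; Beta loses to Epsilon; Gamma loses to Epsilon; Alpha loses to Epsilon; Eta loses to Alpha. In particular Epsilon > Alpha > Eta > Epsilon is a majority cycle — no Condorcet winner exists.

none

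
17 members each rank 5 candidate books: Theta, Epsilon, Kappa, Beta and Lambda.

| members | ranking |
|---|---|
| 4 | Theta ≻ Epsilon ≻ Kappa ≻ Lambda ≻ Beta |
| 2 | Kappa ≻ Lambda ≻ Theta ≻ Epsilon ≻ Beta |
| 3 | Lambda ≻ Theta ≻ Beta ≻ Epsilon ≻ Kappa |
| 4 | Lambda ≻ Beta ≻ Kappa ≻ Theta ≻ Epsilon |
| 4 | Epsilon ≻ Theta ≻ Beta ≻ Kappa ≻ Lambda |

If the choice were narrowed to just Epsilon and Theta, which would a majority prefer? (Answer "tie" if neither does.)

Theta

Ballots ranking Epsilon above Theta: 4.
Ballots ranking Theta above Epsilon: 17 − 4 = 13.
Theta wins the head-to-head 13–4.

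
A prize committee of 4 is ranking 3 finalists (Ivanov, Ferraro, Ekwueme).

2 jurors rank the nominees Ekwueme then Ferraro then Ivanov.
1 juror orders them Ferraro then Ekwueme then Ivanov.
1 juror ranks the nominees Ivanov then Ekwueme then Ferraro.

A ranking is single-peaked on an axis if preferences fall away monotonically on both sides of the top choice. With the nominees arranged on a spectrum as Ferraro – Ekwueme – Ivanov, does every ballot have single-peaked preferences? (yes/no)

Axis positions: Ferraro=1, Ekwueme=2, Ivanov=3.
Type 1 (peak Ekwueme at position 2): ranking walks positions 2-1-3, expanding outward from the peak — single-peaked.
Type 2 (peak Ferraro at position 1): ranking walks positions 1-2-3, expanding outward from the peak — single-peaked.
Type 3 (peak Ivanov at position 3): ranking walks positions 3-2-1, expanding outward from the peak — single-peaked.
Every ranking is single-peaked on this axis.

yes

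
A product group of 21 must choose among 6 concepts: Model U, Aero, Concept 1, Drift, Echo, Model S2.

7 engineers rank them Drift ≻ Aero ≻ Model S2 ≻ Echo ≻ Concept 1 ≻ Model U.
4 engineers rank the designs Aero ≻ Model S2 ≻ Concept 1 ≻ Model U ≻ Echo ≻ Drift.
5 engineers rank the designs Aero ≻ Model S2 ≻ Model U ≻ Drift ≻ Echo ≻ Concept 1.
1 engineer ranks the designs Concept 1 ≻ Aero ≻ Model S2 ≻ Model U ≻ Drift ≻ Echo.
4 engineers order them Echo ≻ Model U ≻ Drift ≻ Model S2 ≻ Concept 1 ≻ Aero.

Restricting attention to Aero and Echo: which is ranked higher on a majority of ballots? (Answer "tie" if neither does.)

Aero

Ballots ranking Aero above Echo: 7 + 4 + 5 + 1 = 17.
Ballots ranking Echo above Aero: 21 − 17 = 4.
Aero wins the head-to-head 17–4.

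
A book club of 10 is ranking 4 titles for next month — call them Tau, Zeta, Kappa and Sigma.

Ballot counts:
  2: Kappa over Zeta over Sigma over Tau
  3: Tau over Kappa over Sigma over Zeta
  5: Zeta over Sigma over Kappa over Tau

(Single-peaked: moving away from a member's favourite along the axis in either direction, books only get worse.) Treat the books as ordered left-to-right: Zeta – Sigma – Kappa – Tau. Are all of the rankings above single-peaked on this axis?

Axis positions: Zeta=1, Sigma=2, Kappa=3, Tau=4.
Cluster 1: ranking walks positions 3-1-2-4; Zeta is ranked above Sigma even though Sigma lies between Zeta and the peak Kappa on the axis — preferences dip and rise again. Not single-peaked.
Cluster 2 (peak Tau at position 4): ranking walks positions 4-3-2-1, expanding outward from the peak — single-peaked.
Cluster 3 (peak Zeta at position 1): ranking walks positions 1-2-3-4, expanding outward from the peak — single-peaked.
Cluster 1 violates single-peakedness, so the profile is not single-peaked on this axis.

no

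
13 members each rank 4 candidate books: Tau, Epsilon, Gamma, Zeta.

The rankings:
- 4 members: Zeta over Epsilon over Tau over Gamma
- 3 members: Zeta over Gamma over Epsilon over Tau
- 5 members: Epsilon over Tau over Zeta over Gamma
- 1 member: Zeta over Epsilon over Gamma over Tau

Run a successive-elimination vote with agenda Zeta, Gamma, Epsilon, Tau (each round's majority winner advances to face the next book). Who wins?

Round 1: Zeta vs Gamma — 13–0, Zeta advances.
Round 2: Zeta vs Epsilon — 8–5, Zeta advances.
Round 3: Zeta vs Tau — 8–5, Zeta advances.
Zeta survives the agenda.

Zeta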